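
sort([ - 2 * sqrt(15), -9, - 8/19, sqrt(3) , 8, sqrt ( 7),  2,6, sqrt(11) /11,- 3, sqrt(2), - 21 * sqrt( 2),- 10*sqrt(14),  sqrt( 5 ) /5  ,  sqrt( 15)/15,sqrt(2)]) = [ -10 * sqrt(14),-21*sqrt(2),  -  9, - 2*sqrt(15 ), - 3, - 8/19, sqrt( 15) /15, sqrt( 11)/11,sqrt( 5)/5,sqrt(2 ),  sqrt( 2 ), sqrt(3), 2,  sqrt( 7),6,8 ] 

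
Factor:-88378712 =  - 2^3*11047339^1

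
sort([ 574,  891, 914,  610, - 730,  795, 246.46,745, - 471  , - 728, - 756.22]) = [  -  756.22, - 730, - 728, - 471,  246.46,  574,610,745,  795, 891, 914]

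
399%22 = 3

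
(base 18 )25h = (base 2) 1011110011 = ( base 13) 461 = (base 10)755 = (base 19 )21e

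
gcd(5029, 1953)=1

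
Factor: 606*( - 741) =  - 2^1*3^2*13^1 * 19^1*101^1=- 449046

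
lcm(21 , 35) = 105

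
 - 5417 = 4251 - 9668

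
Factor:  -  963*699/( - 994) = 2^( - 1)*3^3 * 7^(-1)*71^( - 1)*107^1*233^1 = 673137/994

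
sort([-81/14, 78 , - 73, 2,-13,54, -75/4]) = [ - 73, - 75/4, - 13, - 81/14,2,54,78]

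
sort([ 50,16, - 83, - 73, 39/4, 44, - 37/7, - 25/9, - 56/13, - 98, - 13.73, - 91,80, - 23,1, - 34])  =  [ - 98, - 91, - 83, - 73,- 34, - 23, - 13.73 , - 37/7,-56/13, - 25/9 , 1, 39/4, 16,44, 50,80] 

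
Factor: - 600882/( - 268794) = 3^( - 1)*17^1*43^1 * 109^(  -  1) = 731/327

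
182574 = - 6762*(-27)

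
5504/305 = 18 + 14/305 = 18.05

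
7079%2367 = 2345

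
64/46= 1+9/23 = 1.39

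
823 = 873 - 50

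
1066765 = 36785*29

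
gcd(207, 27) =9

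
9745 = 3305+6440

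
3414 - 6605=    - 3191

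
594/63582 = 99/10597 = 0.01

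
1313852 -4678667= -3364815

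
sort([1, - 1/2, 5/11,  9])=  [ - 1/2, 5/11 , 1 , 9 ] 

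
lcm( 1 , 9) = 9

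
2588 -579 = 2009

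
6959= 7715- 756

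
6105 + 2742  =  8847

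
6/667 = 6/667 = 0.01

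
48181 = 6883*7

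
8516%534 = 506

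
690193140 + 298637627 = 988830767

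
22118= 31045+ -8927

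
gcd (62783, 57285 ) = 1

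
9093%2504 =1581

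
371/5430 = 371/5430=0.07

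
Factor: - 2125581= -3^1*708527^1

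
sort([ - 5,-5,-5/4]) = [  -  5, -5,- 5/4]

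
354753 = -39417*(-9)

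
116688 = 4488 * 26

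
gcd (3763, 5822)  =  71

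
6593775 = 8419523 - 1825748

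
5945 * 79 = 469655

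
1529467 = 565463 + 964004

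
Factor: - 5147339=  - 5147339^1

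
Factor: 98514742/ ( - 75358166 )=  - 13^( - 1)*23^( - 2) * 2833^1*5479^( - 1 )*17387^1 = - 49257371/37679083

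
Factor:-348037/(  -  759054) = 2^ (  -  1)  *3^( - 1 )*31^1 * 73^( - 1) * 103^1 * 109^1 * 1733^(  -  1 ) 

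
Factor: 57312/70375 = 2^5 * 3^2*5^(  -  3) * 199^1 * 563^ ( - 1)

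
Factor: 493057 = 239^1*2063^1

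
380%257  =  123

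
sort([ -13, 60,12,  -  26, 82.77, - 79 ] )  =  [ - 79, - 26,  -  13, 12 , 60, 82.77] 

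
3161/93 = 3161/93= 33.99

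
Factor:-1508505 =- 3^1*5^1 *19^1*67^1*79^1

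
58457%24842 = 8773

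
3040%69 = 4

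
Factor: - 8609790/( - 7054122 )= 5^1 * 7^2 * 5857^1*1175687^( - 1 ) =1434965/1175687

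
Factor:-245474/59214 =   -  883/213=   - 3^( - 1 )*71^( - 1)*883^1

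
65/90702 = 65/90702 = 0.00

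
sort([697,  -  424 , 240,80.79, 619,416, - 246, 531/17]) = [ - 424 , -246, 531/17, 80.79,240, 416, 619,697 ]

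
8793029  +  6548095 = 15341124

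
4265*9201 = 39242265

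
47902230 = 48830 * 981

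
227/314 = 227/314 =0.72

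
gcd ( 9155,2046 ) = 1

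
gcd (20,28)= 4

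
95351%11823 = 767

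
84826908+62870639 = 147697547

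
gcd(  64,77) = 1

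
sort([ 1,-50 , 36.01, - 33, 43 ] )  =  [ - 50, - 33, 1, 36.01, 43]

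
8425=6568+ 1857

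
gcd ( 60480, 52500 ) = 420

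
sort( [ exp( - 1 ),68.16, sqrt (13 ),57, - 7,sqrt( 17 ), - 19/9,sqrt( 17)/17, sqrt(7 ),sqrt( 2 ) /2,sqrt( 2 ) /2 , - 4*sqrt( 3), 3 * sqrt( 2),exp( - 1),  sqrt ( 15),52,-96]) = [- 96, - 7, - 4*sqrt( 3),- 19/9,  sqrt(17)/17,exp(-1 ),exp( - 1),sqrt( 2)/2,sqrt (2)/2,sqrt ( 7),sqrt( 13 ),sqrt( 15 ), sqrt(17),3*sqrt( 2), 52,  57, 68.16]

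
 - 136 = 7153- 7289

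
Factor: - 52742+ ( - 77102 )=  - 129844 = - 2^2*11^1 * 13^1*227^1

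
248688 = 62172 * 4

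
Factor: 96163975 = 5^2 * 607^1*6337^1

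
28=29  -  1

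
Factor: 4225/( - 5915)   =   - 5/7 = - 5^1*7^( - 1 ) 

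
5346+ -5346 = 0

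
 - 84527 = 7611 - 92138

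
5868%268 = 240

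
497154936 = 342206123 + 154948813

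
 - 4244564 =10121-4254685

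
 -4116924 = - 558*7378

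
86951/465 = 186+461/465 = 186.99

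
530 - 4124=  - 3594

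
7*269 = 1883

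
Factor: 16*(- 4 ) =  - 64 = - 2^6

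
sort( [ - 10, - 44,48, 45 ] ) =[ -44,  -  10, 45,48]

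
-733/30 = - 25 + 17/30= - 24.43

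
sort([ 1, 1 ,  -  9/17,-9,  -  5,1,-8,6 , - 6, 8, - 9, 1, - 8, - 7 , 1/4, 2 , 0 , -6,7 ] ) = [ - 9 ,-9 , - 8,-8, - 7,-6,  -  6, - 5 ,-9/17, 0 , 1/4,  1, 1,1 , 1,2, 6, 7, 8]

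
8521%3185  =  2151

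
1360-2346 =-986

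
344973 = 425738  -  80765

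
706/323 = 2  +  60/323  =  2.19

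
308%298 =10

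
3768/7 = 538 + 2/7 = 538.29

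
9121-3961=5160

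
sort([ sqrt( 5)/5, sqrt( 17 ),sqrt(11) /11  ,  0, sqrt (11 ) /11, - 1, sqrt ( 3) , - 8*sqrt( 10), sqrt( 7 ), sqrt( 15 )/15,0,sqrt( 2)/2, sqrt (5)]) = [ - 8*sqrt(10 ),- 1,0, 0,  sqrt( 15) /15 , sqrt(11)/11, sqrt(11)/11,sqrt( 5) /5, sqrt( 2)/2,sqrt(3 ),sqrt (5 ), sqrt(7), sqrt( 17 ) ]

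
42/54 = 7/9 = 0.78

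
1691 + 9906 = 11597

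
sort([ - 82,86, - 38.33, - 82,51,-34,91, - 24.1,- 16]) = [  -  82,-82, - 38.33, - 34  , - 24.1, - 16, 51,86,91]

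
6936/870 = 7 + 141/145 = 7.97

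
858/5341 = 858/5341 = 0.16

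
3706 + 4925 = 8631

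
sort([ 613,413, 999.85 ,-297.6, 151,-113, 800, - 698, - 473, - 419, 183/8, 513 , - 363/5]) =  [ - 698,-473, - 419, - 297.6,-113, - 363/5, 183/8  ,  151,413, 513,613, 800,999.85 ]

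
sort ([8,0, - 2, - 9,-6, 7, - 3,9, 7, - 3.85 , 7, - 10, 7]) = [ - 10 , - 9,-6, - 3.85, - 3,-2, 0, 7,7, 7, 7, 8, 9]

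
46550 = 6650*7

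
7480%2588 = 2304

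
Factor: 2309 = 2309^1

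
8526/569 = 8526/569 = 14.98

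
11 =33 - 22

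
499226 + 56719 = 555945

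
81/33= 2 + 5/11 = 2.45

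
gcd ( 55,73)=1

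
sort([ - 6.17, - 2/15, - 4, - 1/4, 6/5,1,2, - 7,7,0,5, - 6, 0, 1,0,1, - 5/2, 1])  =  [-7, - 6.17,-6, - 4, - 5/2, - 1/4, - 2/15,  0, 0, 0 , 1,1 , 1, 1,6/5,2, 5, 7 ]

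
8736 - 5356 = 3380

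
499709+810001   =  1309710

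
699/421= 699/421 = 1.66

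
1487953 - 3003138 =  - 1515185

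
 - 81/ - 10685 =81/10685 = 0.01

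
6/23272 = 3/11636=0.00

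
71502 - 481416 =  - 409914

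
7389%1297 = 904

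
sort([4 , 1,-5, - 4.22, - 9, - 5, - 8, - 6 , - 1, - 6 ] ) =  [ - 9, - 8  , - 6 , -6, - 5,-5 , - 4.22, - 1 , 1,  4 ]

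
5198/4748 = 1 + 225/2374 = 1.09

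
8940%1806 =1716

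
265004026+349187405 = 614191431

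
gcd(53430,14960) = 10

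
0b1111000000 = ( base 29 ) 143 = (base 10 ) 960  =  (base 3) 1022120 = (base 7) 2541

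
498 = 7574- 7076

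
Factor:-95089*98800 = -9394793200= -2^4*5^2 * 13^1 * 19^1*95089^1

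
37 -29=8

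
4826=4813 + 13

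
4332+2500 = 6832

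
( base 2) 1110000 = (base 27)44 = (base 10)112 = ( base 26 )48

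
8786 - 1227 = 7559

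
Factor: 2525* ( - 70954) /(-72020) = 2^(-1)*5^1*101^1 * 277^ ( - 1)*2729^1= 1378145/554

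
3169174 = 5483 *578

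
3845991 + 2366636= 6212627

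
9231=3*3077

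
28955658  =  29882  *969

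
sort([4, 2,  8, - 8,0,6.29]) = [  -  8,0, 2, 4, 6.29,8 ] 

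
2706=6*451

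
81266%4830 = 3986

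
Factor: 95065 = 5^1*19013^1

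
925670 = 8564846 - 7639176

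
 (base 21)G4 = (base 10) 340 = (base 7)664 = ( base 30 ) BA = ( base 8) 524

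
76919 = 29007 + 47912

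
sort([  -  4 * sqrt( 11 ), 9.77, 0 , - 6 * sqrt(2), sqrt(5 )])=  [ - 4 * sqrt(11), - 6*sqrt(2),0, sqrt( 5),9.77]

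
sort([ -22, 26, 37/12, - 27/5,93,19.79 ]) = [ - 22, - 27/5,37/12, 19.79,26, 93] 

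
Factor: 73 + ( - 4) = 3^1*23^1 = 69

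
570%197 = 176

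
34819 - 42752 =-7933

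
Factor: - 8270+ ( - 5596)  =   - 13866 = -  2^1*3^1*2311^1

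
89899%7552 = 6827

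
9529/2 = 9529/2 = 4764.50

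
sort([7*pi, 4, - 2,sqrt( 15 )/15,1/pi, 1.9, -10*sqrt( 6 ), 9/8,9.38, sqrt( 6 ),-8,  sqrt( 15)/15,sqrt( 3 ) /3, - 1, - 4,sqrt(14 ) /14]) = [ - 10*  sqrt(6) , - 8, - 4 , - 2, - 1, sqrt( 15 ) /15 , sqrt (15 )/15,sqrt ( 14)/14,1/pi, sqrt( 3)/3,9/8,1.9,sqrt( 6 ),  4, 9.38,7*pi] 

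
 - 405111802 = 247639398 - 652751200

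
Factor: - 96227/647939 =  - 41^1*157^(-1) *2347^1*4127^( - 1) 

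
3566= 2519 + 1047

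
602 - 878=-276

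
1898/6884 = 949/3442 =0.28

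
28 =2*14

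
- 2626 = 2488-5114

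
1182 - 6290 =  - 5108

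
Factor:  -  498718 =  - 2^1 * 11^1*22669^1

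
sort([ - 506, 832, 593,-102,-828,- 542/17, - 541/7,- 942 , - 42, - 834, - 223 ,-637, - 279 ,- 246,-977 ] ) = [ - 977, - 942 , - 834, - 828,  -  637, -506, - 279,-246, - 223 , - 102, - 541/7,-42, - 542/17,593,832] 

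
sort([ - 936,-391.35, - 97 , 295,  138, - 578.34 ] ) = [ - 936,  -  578.34, - 391.35, - 97,138, 295]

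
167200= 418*400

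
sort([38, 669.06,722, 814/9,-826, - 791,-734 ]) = [ - 826 ,-791, - 734,38,  814/9,669.06, 722] 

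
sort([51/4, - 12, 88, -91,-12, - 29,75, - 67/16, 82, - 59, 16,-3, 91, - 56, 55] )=[-91,  -  59, - 56, - 29, - 12,-12, - 67/16, - 3, 51/4,  16, 55 , 75,82,  88, 91 ]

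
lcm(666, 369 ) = 27306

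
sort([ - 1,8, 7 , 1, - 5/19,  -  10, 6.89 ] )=[ - 10 , - 1,-5/19, 1, 6.89,7,8 ] 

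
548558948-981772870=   -433213922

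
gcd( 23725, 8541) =949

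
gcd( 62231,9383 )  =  1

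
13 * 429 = 5577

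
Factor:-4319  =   - 7^1*617^1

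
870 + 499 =1369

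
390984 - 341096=49888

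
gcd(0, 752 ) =752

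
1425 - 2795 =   -  1370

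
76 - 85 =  - 9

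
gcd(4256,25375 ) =7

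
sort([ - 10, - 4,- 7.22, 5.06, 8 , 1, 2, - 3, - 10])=[ - 10, - 10, - 7.22, -4, -3 , 1,2, 5.06,8 ] 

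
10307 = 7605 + 2702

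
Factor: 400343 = 61^1*6563^1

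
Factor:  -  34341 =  - 3^1*11447^1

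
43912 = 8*5489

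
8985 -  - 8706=17691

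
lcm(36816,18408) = 36816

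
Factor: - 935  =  -5^1 * 11^1 * 17^1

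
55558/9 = 6173 + 1/9 = 6173.11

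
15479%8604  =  6875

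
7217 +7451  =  14668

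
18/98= 9/49 = 0.18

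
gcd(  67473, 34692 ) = 147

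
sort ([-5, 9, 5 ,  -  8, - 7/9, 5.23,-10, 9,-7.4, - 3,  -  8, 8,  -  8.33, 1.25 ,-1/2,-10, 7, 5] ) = [ - 10, -10,-8.33,-8, - 8,-7.4, - 5, - 3,-7/9, - 1/2,1.25, 5, 5, 5.23, 7,8,9,9 ] 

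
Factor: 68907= 3^1*103^1 * 223^1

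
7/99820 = 1/14260 = 0.00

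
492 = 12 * 41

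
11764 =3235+8529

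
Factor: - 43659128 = - 2^3*17^1*89^1*3607^1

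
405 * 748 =302940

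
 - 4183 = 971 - 5154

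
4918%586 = 230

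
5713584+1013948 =6727532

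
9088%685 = 183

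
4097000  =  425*9640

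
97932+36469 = 134401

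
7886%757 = 316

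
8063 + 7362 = 15425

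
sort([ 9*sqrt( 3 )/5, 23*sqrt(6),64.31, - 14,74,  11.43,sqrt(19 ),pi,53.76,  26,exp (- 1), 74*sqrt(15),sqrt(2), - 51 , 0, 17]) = [ - 51, - 14,0,exp( - 1 ), sqrt(2),9 * sqrt(3 ) /5,pi,  sqrt(19),11.43,17,26,53.76,23*  sqrt( 6 ), 64.31,  74,74*sqrt(15)]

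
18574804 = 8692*2137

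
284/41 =284/41 = 6.93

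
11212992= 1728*6489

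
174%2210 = 174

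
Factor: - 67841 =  - 179^1 *379^1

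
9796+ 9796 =19592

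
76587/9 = 25529/3 = 8509.67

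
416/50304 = 13/1572 = 0.01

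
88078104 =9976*8829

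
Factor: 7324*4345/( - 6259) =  - 2892980/569= - 2^2*5^1*79^1*569^ ( - 1)*1831^1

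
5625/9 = 625  =  625.00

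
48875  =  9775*5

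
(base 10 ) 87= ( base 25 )3C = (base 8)127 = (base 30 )2R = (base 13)69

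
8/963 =8/963  =  0.01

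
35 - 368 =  - 333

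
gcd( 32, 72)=8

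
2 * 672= 1344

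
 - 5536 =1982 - 7518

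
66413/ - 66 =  - 66413/66 = -  1006.26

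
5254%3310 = 1944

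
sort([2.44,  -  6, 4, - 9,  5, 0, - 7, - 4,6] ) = [ - 9, - 7, - 6,  -  4,0,2.44 , 4, 5,6] 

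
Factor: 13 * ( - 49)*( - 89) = 56693 = 7^2*13^1*89^1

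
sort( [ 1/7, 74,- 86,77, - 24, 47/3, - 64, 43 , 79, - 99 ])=[ - 99 ,-86 , - 64,-24, 1/7, 47/3, 43 , 74,  77,79] 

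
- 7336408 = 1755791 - 9092199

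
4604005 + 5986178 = 10590183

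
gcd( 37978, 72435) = 1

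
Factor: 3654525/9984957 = 5^2* 7^1*6961^1 * 3328319^( - 1 ) = 1218175/3328319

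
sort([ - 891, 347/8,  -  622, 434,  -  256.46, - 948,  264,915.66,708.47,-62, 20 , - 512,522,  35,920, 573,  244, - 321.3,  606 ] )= [ - 948, - 891, - 622, - 512, - 321.3 ,  -  256.46, - 62,20, 35,  347/8, 244,  264, 434, 522, 573,  606, 708.47, 915.66,920 ] 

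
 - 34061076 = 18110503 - 52171579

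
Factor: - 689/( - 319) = 11^( - 1)*13^1*29^(  -  1)*53^1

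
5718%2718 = 282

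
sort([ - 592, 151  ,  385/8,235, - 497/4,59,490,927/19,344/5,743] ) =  [ - 592, - 497/4,385/8,  927/19,59,344/5,151,235, 490,743 ]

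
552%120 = 72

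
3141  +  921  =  4062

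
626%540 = 86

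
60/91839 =20/30613 = 0.00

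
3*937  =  2811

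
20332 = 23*884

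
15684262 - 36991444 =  - 21307182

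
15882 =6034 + 9848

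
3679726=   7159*514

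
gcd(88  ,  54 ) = 2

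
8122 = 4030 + 4092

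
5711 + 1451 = 7162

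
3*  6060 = 18180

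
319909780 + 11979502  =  331889282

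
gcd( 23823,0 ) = 23823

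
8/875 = 8/875 = 0.01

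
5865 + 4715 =10580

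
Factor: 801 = 3^2*89^1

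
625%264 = 97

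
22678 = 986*23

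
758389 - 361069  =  397320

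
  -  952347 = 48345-1000692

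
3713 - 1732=1981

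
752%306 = 140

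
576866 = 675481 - 98615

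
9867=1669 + 8198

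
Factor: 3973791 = 3^1*83^1*15959^1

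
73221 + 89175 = 162396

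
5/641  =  5/641=   0.01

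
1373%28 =1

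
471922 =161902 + 310020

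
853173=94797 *9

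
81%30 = 21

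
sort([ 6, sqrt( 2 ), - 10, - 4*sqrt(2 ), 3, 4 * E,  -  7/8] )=[ - 10, - 4*sqrt (2), - 7/8, sqrt(2), 3,  6,4*E]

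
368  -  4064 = -3696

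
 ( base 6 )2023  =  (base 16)1bf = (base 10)447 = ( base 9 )546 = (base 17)195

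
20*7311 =146220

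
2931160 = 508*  5770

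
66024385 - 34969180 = 31055205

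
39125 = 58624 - 19499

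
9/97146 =1/10794 = 0.00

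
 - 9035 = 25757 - 34792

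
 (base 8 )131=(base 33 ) 2n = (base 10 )89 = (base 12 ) 75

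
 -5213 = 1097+-6310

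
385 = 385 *1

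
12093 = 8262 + 3831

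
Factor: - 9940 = -2^2*5^1*7^1*71^1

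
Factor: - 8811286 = -2^1*11^1*97^1*4129^1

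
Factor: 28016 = 2^4*17^1 * 103^1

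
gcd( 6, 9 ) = 3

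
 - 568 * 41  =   - 23288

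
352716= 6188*57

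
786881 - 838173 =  - 51292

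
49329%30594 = 18735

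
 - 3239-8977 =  - 12216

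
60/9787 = 60/9787 = 0.01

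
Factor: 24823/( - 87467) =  - 47^(  -  1 ) * 103^1*241^1*1861^(- 1 )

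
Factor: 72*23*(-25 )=- 2^3*3^2*5^2*23^1 = - 41400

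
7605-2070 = 5535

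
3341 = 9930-6589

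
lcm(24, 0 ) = 0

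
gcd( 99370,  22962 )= 2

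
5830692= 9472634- 3641942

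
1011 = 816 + 195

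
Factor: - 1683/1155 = -51/35= - 3^1*5^( - 1 )*7^(-1 )*17^1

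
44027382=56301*782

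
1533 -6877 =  - 5344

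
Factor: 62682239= 3769^1*16631^1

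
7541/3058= 7541/3058  =  2.47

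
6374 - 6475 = -101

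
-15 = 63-78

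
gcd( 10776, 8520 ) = 24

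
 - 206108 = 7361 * ( - 28)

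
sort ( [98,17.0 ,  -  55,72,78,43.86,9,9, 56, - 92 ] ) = [ - 92, -55,9,9,17.0 , 43.86,56,72,78,98] 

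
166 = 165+1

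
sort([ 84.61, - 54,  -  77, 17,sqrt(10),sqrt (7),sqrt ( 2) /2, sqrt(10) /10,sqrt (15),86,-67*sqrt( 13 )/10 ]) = [  -  77, - 54, - 67 * sqrt(13 ) /10,sqrt(10 )/10 , sqrt(2 ) /2,sqrt(7 ), sqrt(10) , sqrt(15), 17, 84.61,86]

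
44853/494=90 + 393/494  =  90.80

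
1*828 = 828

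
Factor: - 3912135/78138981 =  - 3^( - 1 )*5^1*23^(-1 ) * 73^( - 1)*5171^( -1 )*260809^1  =  - 1304045/26046327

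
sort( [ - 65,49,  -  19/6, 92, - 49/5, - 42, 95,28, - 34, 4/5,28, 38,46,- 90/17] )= [ - 65,-42, - 34, - 49/5, - 90/17, - 19/6, 4/5,28, 28, 38, 46, 49,92, 95]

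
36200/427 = 36200/427  =  84.78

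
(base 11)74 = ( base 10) 81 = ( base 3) 10000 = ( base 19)45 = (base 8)121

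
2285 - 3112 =-827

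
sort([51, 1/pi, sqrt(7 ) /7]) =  [ 1/pi, sqrt( 7 ) /7,  51]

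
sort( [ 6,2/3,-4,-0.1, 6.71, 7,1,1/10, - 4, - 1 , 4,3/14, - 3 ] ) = [ - 4, - 4, - 3,-1,  -  0.1,  1/10, 3/14, 2/3, 1, 4,6, 6.71,7 ]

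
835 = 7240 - 6405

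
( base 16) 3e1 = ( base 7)2616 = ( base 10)993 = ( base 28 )17d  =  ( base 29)157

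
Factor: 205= 5^1*41^1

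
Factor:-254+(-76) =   -  330 = - 2^1* 3^1*5^1*11^1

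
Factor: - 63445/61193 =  -5^1*11^(  -  1 )*5563^( - 1)*12689^1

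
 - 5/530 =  - 1 + 105/106 = - 0.01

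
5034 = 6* 839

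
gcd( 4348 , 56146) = 2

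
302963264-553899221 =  - 250935957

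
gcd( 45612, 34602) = 6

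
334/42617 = 334/42617= 0.01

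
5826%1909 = 99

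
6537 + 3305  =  9842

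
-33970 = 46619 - 80589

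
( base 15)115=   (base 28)8l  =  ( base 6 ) 1045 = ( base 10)245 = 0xf5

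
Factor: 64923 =3^1* 17^1*19^1*67^1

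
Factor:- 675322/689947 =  - 2^1*19^(  -  1)*36313^ ( - 1 )*337661^1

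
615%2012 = 615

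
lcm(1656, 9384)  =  28152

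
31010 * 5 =155050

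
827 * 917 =758359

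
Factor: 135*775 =3^3*  5^3*31^1 = 104625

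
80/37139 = 80/37139  =  0.00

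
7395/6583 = 255/227 = 1.12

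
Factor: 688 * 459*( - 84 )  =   - 26526528 = -2^6* 3^4* 7^1*17^1*43^1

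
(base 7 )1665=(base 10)684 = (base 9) 840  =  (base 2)1010101100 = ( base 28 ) OC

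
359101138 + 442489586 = 801590724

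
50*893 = 44650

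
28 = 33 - 5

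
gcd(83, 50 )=1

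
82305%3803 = 2442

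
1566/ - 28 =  - 56 + 1/14 =-55.93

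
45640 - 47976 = - 2336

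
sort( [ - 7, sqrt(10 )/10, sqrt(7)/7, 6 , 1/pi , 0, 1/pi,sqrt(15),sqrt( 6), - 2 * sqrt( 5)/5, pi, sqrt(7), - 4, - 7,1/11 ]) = [-7, - 7,-4,-2*sqrt( 5)/5, 0,1/11,sqrt( 10)/10, 1/pi, 1/pi,  sqrt( 7)/7 , sqrt( 6) , sqrt( 7)  ,  pi,sqrt( 15),6]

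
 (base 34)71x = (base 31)8F6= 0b1111111011111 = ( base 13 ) 3938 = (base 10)8159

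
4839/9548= 4839/9548= 0.51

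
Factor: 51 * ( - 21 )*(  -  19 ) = 3^2*7^1 *17^1 * 19^1 =20349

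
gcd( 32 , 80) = 16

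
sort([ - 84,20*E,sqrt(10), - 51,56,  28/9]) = [ - 84, - 51,28/9,sqrt(10),20*E,  56 ] 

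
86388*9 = 777492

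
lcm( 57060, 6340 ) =57060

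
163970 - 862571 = -698601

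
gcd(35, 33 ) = 1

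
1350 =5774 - 4424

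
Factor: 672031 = 37^1*41^1*443^1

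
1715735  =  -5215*(  -  329) 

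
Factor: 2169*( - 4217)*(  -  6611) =60468655203 = 3^2*11^1 * 241^1* 601^1*4217^1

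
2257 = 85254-82997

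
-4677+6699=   2022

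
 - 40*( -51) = 2040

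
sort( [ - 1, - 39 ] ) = [ - 39,-1 ]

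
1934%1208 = 726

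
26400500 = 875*30172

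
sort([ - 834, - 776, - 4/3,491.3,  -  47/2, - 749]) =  [-834 , - 776, - 749, - 47/2, - 4/3,491.3]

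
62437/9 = 6937 + 4/9  =  6937.44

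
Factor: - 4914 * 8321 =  - 2^1 * 3^3 *7^1*13^1 * 53^1*157^1 = -40889394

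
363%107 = 42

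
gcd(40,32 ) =8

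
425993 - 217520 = 208473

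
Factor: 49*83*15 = 61005  =  3^1*5^1*7^2*83^1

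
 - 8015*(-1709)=13697635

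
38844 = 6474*6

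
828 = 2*414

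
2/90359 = 2/90359  =  0.00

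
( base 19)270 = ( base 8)1527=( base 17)2g5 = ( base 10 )855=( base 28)12f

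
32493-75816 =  - 43323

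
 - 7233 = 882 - 8115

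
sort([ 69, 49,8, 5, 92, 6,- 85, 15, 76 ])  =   [ - 85,5, 6,  8,15, 49, 69, 76, 92]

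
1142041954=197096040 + 944945914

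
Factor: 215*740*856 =2^5*5^2*37^1*43^1*107^1 = 136189600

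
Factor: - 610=-2^1*5^1*61^1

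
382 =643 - 261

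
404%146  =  112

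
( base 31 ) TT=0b1110100000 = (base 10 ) 928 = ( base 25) 1c3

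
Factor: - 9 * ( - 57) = 3^3*19^1=513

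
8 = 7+1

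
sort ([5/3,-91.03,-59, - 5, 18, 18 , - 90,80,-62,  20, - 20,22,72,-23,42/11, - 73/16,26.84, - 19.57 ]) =[ - 91.03, - 90, - 62, - 59, - 23,-20, - 19.57, - 5, -73/16 , 5/3, 42/11,18,18, 20,22,26.84,72,80 ] 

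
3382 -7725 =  - 4343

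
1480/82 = 740/41 = 18.05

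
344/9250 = 172/4625 = 0.04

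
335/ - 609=-335/609=- 0.55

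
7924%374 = 70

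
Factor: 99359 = 13^1*7643^1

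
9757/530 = 9757/530=18.41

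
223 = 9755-9532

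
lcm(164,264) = 10824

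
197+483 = 680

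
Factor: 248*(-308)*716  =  - 54690944 = - 2^7*7^1*11^1*31^1*179^1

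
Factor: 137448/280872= 23/47=23^1*47^( - 1) 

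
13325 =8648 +4677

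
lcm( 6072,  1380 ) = 30360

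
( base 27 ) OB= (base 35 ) it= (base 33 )jw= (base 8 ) 1223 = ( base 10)659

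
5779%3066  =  2713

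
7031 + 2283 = 9314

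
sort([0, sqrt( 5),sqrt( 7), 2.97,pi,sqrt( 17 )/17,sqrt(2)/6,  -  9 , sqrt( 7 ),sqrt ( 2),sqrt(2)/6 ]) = [ - 9,0,sqrt( 2)/6,sqrt(2)/6,sqrt(17 )/17,sqrt(2) , sqrt(5 ),sqrt(7),sqrt( 7 ),2.97,pi ] 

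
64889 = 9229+55660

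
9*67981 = 611829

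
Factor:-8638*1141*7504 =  - 2^5 * 7^3*67^1 * 163^1*617^1 = - 73959108832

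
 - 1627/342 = -1627/342 = -4.76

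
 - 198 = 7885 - 8083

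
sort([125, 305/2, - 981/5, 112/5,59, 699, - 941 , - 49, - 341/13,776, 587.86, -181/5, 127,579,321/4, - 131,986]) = [ - 941, - 981/5, - 131, - 49,- 181/5, - 341/13,112/5,59,321/4, 125, 127 , 305/2,  579 , 587.86 , 699,776,986]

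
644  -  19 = 625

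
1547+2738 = 4285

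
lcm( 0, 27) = 0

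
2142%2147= 2142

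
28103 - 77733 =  - 49630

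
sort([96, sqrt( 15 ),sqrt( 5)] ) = [ sqrt ( 5 ), sqrt( 15)  ,  96 ] 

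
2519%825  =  44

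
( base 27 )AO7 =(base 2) 1111100001001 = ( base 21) i07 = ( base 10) 7945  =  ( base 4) 1330021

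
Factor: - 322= - 2^1*7^1*23^1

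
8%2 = 0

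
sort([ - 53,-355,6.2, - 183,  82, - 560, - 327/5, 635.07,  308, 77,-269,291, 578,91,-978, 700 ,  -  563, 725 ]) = [ - 978, -563, - 560,-355,-269 ,-183, - 327/5 ,-53,6.2,77, 82, 91,291,308, 578, 635.07, 700,  725]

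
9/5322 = 3/1774 =0.00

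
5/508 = 5/508=0.01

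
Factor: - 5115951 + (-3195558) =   -  3^2*923501^1=- 8311509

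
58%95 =58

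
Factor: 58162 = 2^1 *13^1*2237^1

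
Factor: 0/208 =0=0^1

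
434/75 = 5 + 59/75   =  5.79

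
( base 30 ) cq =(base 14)1D8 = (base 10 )386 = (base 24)g2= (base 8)602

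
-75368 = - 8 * 9421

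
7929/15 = 2643/5 = 528.60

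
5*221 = 1105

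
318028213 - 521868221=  - 203840008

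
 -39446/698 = -57+170/349 = - 56.51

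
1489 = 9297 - 7808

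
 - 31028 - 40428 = - 71456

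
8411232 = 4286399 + 4124833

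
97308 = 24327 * 4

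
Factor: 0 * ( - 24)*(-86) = 0^1=0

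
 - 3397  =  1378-4775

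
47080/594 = 2140/27= 79.26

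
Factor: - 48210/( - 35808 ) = 2^(-4 )*5^1 * 373^( - 1 ) *1607^1 = 8035/5968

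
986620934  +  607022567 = 1593643501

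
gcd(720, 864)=144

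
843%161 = 38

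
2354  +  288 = 2642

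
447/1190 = 447/1190=0.38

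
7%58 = 7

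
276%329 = 276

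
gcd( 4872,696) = 696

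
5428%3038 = 2390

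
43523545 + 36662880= 80186425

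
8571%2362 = 1485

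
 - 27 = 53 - 80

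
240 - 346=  - 106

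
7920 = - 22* ( - 360 )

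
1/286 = 1/286  =  0.00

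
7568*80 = 605440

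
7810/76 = 102 + 29/38 = 102.76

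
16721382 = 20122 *831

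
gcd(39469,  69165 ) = 29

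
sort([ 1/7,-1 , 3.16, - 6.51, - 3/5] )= [ - 6.51, - 1, - 3/5,1/7 , 3.16]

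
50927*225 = 11458575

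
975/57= 325/19 = 17.11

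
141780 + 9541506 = 9683286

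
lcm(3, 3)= 3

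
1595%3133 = 1595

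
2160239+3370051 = 5530290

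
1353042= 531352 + 821690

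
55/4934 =55/4934 = 0.01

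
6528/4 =1632= 1632.00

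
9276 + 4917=14193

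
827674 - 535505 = 292169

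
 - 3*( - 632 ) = 1896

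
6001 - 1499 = 4502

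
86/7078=43/3539 = 0.01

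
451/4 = 112+3/4 = 112.75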